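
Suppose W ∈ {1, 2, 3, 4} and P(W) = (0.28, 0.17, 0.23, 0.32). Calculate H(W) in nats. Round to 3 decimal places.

H(W) = −Σ p·ln p.
  −(0.28)·ln(0.28) = 0.3564
  −(0.17)·ln(0.17) = 0.3012
  −(0.23)·ln(0.23) = 0.3380
  −(0.32)·ln(0.32) = 0.3646
Sum: 0.3564 + 0.3012 + 0.3380 + 0.3646 = 1.360 nats.

1.360 nats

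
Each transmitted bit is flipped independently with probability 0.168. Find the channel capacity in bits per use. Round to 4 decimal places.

Binary symmetric channel: C = 1 − h₂(ε) where h₂ is the binary entropy function.
h₂(0.168) = −0.168·log₂0.168 − 0.832·log₂0.832 = 0.6531.
C = 1 − 0.6531 = 0.3469 bits per channel use.

0.3469 bits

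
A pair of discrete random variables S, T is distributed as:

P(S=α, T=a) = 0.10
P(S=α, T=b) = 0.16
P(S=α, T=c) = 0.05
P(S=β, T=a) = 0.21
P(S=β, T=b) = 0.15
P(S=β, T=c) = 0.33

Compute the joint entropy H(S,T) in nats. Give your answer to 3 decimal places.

1.651 nats

H(S,T) = −Σ p(x,y)·ln p(x,y) over all 6 cells.
  cell (α,a): −0.10·ln0.10 = 0.2303
  cell (α,b): −0.16·ln0.16 = 0.2932
  cell (α,c): −0.05·ln0.05 = 0.1498
  cell (β,a): −0.21·ln0.21 = 0.3277
  cell (β,b): −0.15·ln0.15 = 0.2846
  cell (β,c): −0.33·ln0.33 = 0.3659
Sum = 1.651 nats.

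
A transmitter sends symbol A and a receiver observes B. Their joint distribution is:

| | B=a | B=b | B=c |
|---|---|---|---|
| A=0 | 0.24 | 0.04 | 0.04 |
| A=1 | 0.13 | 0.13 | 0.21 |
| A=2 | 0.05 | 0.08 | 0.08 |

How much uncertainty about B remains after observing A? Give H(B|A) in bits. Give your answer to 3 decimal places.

Chain rule: H(B|A) = H(A,B) − H(A).
Marginals: p(A) = (0.3200, 0.4700, 0.2100), p(B) = (0.4200, 0.2500, 0.3300).
H(A,B) = 2.9029 bits; H(A) = 1.5108 bits.
H(B|A) = 2.9029 − 1.5108 = 1.392 bits.

1.392 bits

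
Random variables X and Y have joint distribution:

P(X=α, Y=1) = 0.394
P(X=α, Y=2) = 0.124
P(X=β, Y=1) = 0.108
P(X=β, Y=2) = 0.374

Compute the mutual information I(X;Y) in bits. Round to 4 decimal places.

Marginals: p(X) = (0.5180, 0.4820), p(Y) = (0.5020, 0.4980).
I(X;Y) = Σ p(x,y)·log₂[p(x,y)/(p(x)p(y))].
  (α,1): 0.394·log₂(1.5152) = 0.23620
  (α,2): 0.124·log₂(0.4807) = -0.13105
  (β,1): 0.108·log₂(0.4463) = -0.12569
  (β,2): 0.374·log₂(1.5581) = 0.23928
Sum = 0.2187 bits.

0.2187 bits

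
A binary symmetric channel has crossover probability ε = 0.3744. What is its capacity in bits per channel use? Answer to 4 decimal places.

Binary symmetric channel: C = 1 − h₂(ε) where h₂ is the binary entropy function.
h₂(0.3744) = −0.3744·log₂0.3744 − 0.6256·log₂0.6256 = 0.9540.
C = 1 − 0.9540 = 0.0460 bits per channel use.

0.0460 bits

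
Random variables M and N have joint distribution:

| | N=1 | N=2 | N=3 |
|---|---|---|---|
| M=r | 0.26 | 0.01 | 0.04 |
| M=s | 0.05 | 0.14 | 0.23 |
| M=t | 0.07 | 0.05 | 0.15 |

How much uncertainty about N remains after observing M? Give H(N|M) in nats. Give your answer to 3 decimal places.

Chain rule: H(N|M) = H(M,N) − H(M).
Marginals: p(M) = (0.3100, 0.4200, 0.2700), p(N) = (0.3800, 0.2000, 0.4200).
H(M,N) = 1.9086 nats; H(M) = 1.0809 nats.
H(N|M) = 1.9086 − 1.0809 = 0.828 nats.

0.828 nats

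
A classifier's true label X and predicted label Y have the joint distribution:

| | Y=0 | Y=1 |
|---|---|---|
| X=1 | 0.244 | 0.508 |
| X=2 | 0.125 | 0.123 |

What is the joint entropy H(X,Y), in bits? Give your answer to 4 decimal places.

1.7398 bits

H(X,Y) = −Σ p(x,y)·log₂ p(x,y) over all 4 cells.
  cell (1,0): −0.244·log₂0.244 = 0.49655
  cell (1,1): −0.508·log₂0.508 = 0.49637
  cell (2,0): −0.125·log₂0.125 = 0.37500
  cell (2,1): −0.123·log₂0.123 = 0.37186
Sum = 1.7398 bits.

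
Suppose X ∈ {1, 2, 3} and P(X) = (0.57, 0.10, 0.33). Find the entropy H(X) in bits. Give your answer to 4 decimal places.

H(X) = −Σ p·log₂ p.
  −(0.57)·log₂(0.57) = 0.46225
  −(0.10)·log₂(0.10) = 0.33219
  −(0.33)·log₂(0.33) = 0.52782
Sum: 0.46225 + 0.33219 + 0.52782 = 1.3223 bits.

1.3223 bits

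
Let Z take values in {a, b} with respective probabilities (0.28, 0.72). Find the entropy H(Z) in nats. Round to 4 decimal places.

0.5930 nats

H(Z) = −Σ p·ln p.
  −(0.28)·ln(0.28) = 0.35643
  −(0.72)·ln(0.72) = 0.23652
Sum: 0.35643 + 0.23652 = 0.5930 nats.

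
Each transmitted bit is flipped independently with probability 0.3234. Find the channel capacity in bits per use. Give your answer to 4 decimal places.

0.0920 bits

Binary symmetric channel: C = 1 − h₂(ε) where h₂ is the binary entropy function.
h₂(0.3234) = −0.3234·log₂0.3234 − 0.6766·log₂0.6766 = 0.9080.
C = 1 − 0.9080 = 0.0920 bits per channel use.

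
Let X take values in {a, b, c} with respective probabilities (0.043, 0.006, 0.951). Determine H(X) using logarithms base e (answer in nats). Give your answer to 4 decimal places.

H(X) = −Σ p·ln p.
  −(0.043)·ln(0.043) = 0.13530
  −(0.006)·ln(0.006) = 0.03070
  −(0.951)·ln(0.951) = 0.04778
Sum: 0.13530 + 0.03070 + 0.04778 = 0.2138 nats.

0.2138 nats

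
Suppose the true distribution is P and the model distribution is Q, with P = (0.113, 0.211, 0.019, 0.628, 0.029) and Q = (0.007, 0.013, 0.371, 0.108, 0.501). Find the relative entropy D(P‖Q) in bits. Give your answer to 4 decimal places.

2.6961 bits

D(P‖Q) = Σ p·log₂(p/q).
  0.113·log₂(0.113/0.007) = 0.45345
  0.211·log₂(0.211/0.013) = 0.84836
  0.019·log₂(0.019/0.371) = -0.08146
  0.628·log₂(0.628/0.108) = 1.59495
  0.029·log₂(0.029/0.501) = -0.11921
D(P‖Q) = 2.6961 bits.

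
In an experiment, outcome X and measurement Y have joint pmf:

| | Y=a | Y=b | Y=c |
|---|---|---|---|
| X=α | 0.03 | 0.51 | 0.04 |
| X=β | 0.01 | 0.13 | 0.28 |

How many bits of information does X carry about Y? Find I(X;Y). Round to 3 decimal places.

Marginals: p(X) = (0.5800, 0.4200), p(Y) = (0.0400, 0.6400, 0.3200).
I(X;Y) = H(X) + H(Y) − H(X,Y).
H(X) = 0.9815, H(Y) = 1.1239, H(X,Y) = 1.7963.
I(X;Y) = 0.9815 + 1.1239 − 1.7963 = 0.309 bits.

0.309 bits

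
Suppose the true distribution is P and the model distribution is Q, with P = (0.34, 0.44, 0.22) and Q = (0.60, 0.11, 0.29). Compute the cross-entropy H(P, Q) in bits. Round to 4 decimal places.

H(P,Q) = −Σ p·log₂ q.
  −0.34·log₂(0.60) = 0.25057
  −0.44·log₂(0.11) = 1.40115
  −0.22·log₂(0.29) = 0.39289
H(P,Q) = 2.0446 bits.

2.0446 bits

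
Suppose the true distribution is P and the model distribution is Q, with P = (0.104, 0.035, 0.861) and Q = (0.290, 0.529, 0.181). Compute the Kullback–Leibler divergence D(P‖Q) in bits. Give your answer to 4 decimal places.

1.6463 bits

D(P‖Q) = Σ p·log₂(p/q).
  0.104·log₂(0.104/0.290) = -0.15386
  0.035·log₂(0.035/0.529) = -0.13712
  0.861·log₂(0.861/0.181) = 1.93727
D(P‖Q) = 1.6463 bits.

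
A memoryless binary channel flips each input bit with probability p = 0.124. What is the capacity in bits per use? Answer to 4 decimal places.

0.4592 bits

Binary symmetric channel: C = 1 − h₂(ε) where h₂ is the binary entropy function.
h₂(0.124) = −0.124·log₂0.124 − 0.876·log₂0.876 = 0.5408.
C = 1 − 0.5408 = 0.4592 bits per channel use.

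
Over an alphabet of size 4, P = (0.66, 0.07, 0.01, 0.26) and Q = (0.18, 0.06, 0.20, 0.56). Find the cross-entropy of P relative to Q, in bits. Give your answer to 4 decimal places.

2.1576 bits

H(P,Q) = −Σ p·log₂ q.
  −0.66·log₂(0.18) = 1.63279
  −0.07·log₂(0.06) = 0.28412
  −0.01·log₂(0.20) = 0.02322
  −0.26·log₂(0.56) = 0.21749
H(P,Q) = 2.1576 bits.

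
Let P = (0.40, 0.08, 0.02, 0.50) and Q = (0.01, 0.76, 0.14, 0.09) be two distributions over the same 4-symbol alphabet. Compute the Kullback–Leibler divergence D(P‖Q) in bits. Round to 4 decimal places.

3.0498 bits

D(P‖Q) = Σ p·log₂(p/q).
  0.40·log₂(0.40/0.01) = 2.12877
  0.08·log₂(0.08/0.76) = -0.25983
  0.02·log₂(0.02/0.14) = -0.05615
  0.50·log₂(0.50/0.09) = 1.23697
D(P‖Q) = 3.0498 bits.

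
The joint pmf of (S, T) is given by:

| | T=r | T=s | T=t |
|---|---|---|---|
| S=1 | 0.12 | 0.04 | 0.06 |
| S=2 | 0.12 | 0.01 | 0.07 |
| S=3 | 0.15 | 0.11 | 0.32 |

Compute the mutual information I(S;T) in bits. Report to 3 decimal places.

0.087 bits

Marginals: p(S) = (0.2200, 0.2000, 0.5800), p(T) = (0.3900, 0.1600, 0.4500).
I(S;T) = H(S) + H(T) − H(S,T).
H(S) = 1.4008, H(T) = 1.4712, H(S,T) = 2.7853.
I(S;T) = 1.4008 + 1.4712 − 2.7853 = 0.087 bits.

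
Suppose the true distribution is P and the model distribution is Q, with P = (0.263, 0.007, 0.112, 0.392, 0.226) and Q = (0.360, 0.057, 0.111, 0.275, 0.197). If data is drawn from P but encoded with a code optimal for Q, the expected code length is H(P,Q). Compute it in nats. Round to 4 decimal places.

H(P,Q) = −Σ p·ln q.
  −0.263·ln(0.360) = 0.26869
  −0.007·ln(0.057) = 0.02005
  −0.112·ln(0.111) = 0.24620
  −0.392·ln(0.275) = 0.50607
  −0.226·ln(0.197) = 0.36715
H(P,Q) = 1.4082 nats.

1.4082 nats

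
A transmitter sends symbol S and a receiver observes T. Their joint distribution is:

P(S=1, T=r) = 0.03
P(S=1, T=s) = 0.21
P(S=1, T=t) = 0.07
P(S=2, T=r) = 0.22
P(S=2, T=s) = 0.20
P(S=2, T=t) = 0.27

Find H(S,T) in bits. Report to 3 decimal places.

H(S,T) = −Σ p(x,y)·log₂ p(x,y) over all 6 cells.
  cell (1,r): −0.03·log₂0.03 = 0.1518
  cell (1,s): −0.21·log₂0.21 = 0.4728
  cell (1,t): −0.07·log₂0.07 = 0.2686
  cell (2,r): −0.22·log₂0.22 = 0.4806
  cell (2,s): −0.20·log₂0.20 = 0.4644
  cell (2,t): −0.27·log₂0.27 = 0.5100
Sum = 2.348 bits.

2.348 bits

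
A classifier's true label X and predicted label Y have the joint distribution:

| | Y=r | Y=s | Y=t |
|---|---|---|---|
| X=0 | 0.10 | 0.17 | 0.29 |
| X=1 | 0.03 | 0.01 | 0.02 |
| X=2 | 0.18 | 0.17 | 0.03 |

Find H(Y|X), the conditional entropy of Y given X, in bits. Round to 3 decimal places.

Chain rule: H(Y|X) = H(X,Y) − H(X).
Marginals: p(X) = (0.5600, 0.0600, 0.3800), p(Y) = (0.3100, 0.3500, 0.3400).
H(X,Y) = 2.6474 bits; H(X) = 1.2424 bits.
H(Y|X) = 2.6474 − 1.2424 = 1.405 bits.

1.405 bits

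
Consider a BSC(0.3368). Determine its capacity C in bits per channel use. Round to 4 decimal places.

Binary symmetric channel: C = 1 − h₂(ε) where h₂ is the binary entropy function.
h₂(0.3368) = −0.3368·log₂0.3368 − 0.6632·log₂0.6632 = 0.9217.
C = 1 − 0.9217 = 0.0783 bits per channel use.

0.0783 bits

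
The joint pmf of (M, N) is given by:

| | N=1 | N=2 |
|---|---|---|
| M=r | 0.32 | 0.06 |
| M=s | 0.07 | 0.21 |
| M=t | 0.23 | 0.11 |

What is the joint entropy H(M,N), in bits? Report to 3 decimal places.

2.349 bits

H(M,N) = −Σ p(x,y)·log₂ p(x,y) over all 6 cells.
  cell (r,1): −0.32·log₂0.32 = 0.5260
  cell (r,2): −0.06·log₂0.06 = 0.2435
  cell (s,1): −0.07·log₂0.07 = 0.2686
  cell (s,2): −0.21·log₂0.21 = 0.4728
  cell (t,1): −0.23·log₂0.23 = 0.4877
  cell (t,2): −0.11·log₂0.11 = 0.3503
Sum = 2.349 bits.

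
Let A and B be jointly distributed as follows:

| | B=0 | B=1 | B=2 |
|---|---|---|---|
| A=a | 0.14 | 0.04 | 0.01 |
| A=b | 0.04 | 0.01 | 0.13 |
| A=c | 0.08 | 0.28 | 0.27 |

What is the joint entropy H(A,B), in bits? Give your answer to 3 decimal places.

H(A,B) = −Σ p(x,y)·log₂ p(x,y) over all 9 cells.
  cell (a,0): −0.14·log₂0.14 = 0.3971
  cell (a,1): −0.04·log₂0.04 = 0.1858
  cell (a,2): −0.01·log₂0.01 = 0.0664
  cell (b,0): −0.04·log₂0.04 = 0.1858
  cell (b,1): −0.01·log₂0.01 = 0.0664
  cell (b,2): −0.13·log₂0.13 = 0.3826
  cell (c,0): −0.08·log₂0.08 = 0.2915
  cell (c,1): −0.28·log₂0.28 = 0.5142
  cell (c,2): −0.27·log₂0.27 = 0.5100
Sum = 2.600 bits.

2.600 bits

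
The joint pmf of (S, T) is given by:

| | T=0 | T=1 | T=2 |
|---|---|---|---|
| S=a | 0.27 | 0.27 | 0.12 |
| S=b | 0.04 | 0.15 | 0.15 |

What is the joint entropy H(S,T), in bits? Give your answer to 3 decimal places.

H(S,T) = −Σ p(x,y)·log₂ p(x,y) over all 6 cells.
  cell (a,0): −0.27·log₂0.27 = 0.5100
  cell (a,1): −0.27·log₂0.27 = 0.5100
  cell (a,2): −0.12·log₂0.12 = 0.3671
  cell (b,0): −0.04·log₂0.04 = 0.1858
  cell (b,1): −0.15·log₂0.15 = 0.4105
  cell (b,2): −0.15·log₂0.15 = 0.4105
Sum = 2.394 bits.

2.394 bits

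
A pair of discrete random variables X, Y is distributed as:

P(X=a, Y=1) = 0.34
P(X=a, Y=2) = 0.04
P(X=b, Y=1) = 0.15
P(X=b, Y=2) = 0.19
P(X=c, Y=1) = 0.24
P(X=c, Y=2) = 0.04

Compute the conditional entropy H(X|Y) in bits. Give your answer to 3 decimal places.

Marginals: p(X) = (0.3800, 0.3400, 0.2800), p(Y) = (0.7300, 0.2700).
H(X|Y) = Σ p(Y) · H(X|Y=·).
  Y=1: p=0.7300, H(X|Y=1) = 1.5102
  Y=2: p=0.2700, H(X|Y=2) = 1.1730
Weighted sum = 1.419 bits.

1.419 bits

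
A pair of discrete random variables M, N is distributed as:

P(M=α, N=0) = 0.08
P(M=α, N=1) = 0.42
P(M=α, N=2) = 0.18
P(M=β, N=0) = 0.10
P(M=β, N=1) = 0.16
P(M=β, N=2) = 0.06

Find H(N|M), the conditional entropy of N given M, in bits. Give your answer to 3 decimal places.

Chain rule: H(N|M) = H(M,N) − H(M).
Marginals: p(M) = (0.6800, 0.3200), p(N) = (0.1800, 0.5800, 0.2400).
H(M,N) = 2.2612 bits; H(M) = 0.9044 bits.
H(N|M) = 2.2612 − 0.9044 = 1.357 bits.

1.357 bits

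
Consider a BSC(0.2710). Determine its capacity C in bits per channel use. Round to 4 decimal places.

Binary symmetric channel: C = 1 − h₂(ε) where h₂ is the binary entropy function.
h₂(0.2710) = −0.2710·log₂0.2710 − 0.7290·log₂0.7290 = 0.8429.
C = 1 − 0.8429 = 0.1571 bits per channel use.

0.1571 bits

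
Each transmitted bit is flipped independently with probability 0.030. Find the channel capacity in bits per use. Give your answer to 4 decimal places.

0.8056 bits

Binary symmetric channel: C = 1 − h₂(ε) where h₂ is the binary entropy function.
h₂(0.030) = −0.030·log₂0.030 − 0.970·log₂0.970 = 0.1944.
C = 1 − 0.1944 = 0.8056 bits per channel use.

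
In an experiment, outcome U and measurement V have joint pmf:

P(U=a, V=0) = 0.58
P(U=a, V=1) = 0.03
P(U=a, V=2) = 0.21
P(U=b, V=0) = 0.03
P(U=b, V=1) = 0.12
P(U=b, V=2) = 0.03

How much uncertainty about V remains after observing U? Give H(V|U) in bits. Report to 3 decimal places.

1.071 bits

Chain rule: H(V|U) = H(U,V) − H(U).
Marginals: p(U) = (0.8200, 0.1800), p(V) = (0.6100, 0.1500, 0.2400).
H(U,V) = 1.7510 bits; H(U) = 0.6801 bits.
H(V|U) = 1.7510 − 0.6801 = 1.071 bits.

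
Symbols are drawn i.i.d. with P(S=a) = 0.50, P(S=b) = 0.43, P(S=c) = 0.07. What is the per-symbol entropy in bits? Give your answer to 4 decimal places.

H(S) = −Σ p·log₂ p.
  −(0.50)·log₂(0.50) = 0.50000
  −(0.43)·log₂(0.43) = 0.52356
  −(0.07)·log₂(0.07) = 0.26856
Sum: 0.50000 + 0.52356 + 0.26856 = 1.2921 bits.

1.2921 bits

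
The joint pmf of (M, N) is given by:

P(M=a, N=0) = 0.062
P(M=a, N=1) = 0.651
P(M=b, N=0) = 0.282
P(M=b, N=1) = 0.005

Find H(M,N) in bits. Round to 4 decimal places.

1.2051 bits

H(M,N) = −Σ p(x,y)·log₂ p(x,y) over all 4 cells.
  cell (a,0): −0.062·log₂0.062 = 0.24872
  cell (a,1): −0.651·log₂0.651 = 0.40315
  cell (b,0): −0.282·log₂0.282 = 0.51500
  cell (b,1): −0.005·log₂0.005 = 0.03822
Sum = 1.2051 bits.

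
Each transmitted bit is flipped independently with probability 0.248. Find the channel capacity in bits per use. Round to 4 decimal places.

0.1919 bits

Binary symmetric channel: C = 1 − h₂(ε) where h₂ is the binary entropy function.
h₂(0.248) = −0.248·log₂0.248 − 0.752·log₂0.752 = 0.8081.
C = 1 − 0.8081 = 0.1919 bits per channel use.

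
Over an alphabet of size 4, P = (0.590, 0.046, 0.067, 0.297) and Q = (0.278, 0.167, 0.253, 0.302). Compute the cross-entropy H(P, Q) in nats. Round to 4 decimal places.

H(P,Q) = −Σ p·ln q.
  −0.590·ln(0.278) = 0.75528
  −0.046·ln(0.167) = 0.08233
  −0.067·ln(0.253) = 0.09208
  −0.297·ln(0.302) = 0.35561
H(P,Q) = 1.2853 nats.

1.2853 nats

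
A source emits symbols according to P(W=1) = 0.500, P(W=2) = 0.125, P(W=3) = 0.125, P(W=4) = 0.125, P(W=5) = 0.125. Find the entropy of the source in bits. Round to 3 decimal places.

H(W) = −Σ p·log₂ p.
  −(0.500)·log₂(0.500) = 0.5000
  −(0.125)·log₂(0.125) = 0.3750
  −(0.125)·log₂(0.125) = 0.3750
  −(0.125)·log₂(0.125) = 0.3750
  −(0.125)·log₂(0.125) = 0.3750
Sum: 0.5000 + 0.3750 + 0.3750 + 0.3750 + 0.3750 = 2.000 bits.

2.000 bits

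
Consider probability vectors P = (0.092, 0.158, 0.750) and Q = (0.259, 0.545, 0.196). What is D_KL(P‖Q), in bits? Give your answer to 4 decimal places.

1.0324 bits

D(P‖Q) = Σ p·log₂(p/q).
  0.092·log₂(0.092/0.259) = -0.13738
  0.158·log₂(0.158/0.545) = -0.28224
  0.750·log₂(0.750/0.196) = 1.45203
D(P‖Q) = 1.0324 bits.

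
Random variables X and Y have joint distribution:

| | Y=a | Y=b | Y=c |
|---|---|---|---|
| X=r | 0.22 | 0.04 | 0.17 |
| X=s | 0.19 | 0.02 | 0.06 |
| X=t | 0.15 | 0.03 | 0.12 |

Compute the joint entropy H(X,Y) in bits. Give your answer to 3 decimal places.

2.842 bits

H(X,Y) = −Σ p(x,y)·log₂ p(x,y) over all 9 cells.
  cell (r,a): −0.22·log₂0.22 = 0.4806
  cell (r,b): −0.04·log₂0.04 = 0.1858
  cell (r,c): −0.17·log₂0.17 = 0.4346
  cell (s,a): −0.19·log₂0.19 = 0.4552
  cell (s,b): −0.02·log₂0.02 = 0.1129
  cell (s,c): −0.06·log₂0.06 = 0.2435
  cell (t,a): −0.15·log₂0.15 = 0.4105
  cell (t,b): −0.03·log₂0.03 = 0.1518
  cell (t,c): −0.12·log₂0.12 = 0.3671
Sum = 2.842 bits.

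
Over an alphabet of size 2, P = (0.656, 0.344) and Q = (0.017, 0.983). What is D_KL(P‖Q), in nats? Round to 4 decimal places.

2.0351 nats

D(P‖Q) = Σ p·ln(p/q).
  0.656·ln(0.656/0.017) = 2.39633
  0.344·ln(0.344/0.983) = -0.36119
D(P‖Q) = 2.0351 nats.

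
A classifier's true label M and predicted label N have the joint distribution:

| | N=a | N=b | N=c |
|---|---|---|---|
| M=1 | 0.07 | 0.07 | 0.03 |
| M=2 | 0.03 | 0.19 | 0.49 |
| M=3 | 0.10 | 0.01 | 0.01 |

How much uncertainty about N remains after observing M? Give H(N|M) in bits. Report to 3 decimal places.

Chain rule: H(N|M) = H(M,N) − H(M).
Marginals: p(M) = (0.1700, 0.7100, 0.1200), p(N) = (0.2000, 0.2700, 0.5300).
H(M,N) = 2.2652 bits; H(M) = 1.1525 bits.
H(N|M) = 2.2652 − 1.1525 = 1.113 bits.

1.113 bits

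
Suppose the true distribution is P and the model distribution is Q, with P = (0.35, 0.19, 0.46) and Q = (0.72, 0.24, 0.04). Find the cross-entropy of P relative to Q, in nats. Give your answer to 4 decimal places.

H(P,Q) = −Σ p·ln q.
  −0.35·ln(0.72) = 0.11498
  −0.19·ln(0.24) = 0.27115
  −0.46·ln(0.04) = 1.48068
H(P,Q) = 1.8668 nats.

1.8668 nats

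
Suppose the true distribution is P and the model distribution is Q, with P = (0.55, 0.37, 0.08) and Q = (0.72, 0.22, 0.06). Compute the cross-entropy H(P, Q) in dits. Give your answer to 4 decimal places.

H(P,Q) = −Σ p·log₁₀ q.
  −0.55·log₁₀(0.72) = 0.07847
  −0.37·log₁₀(0.22) = 0.24330
  −0.08·log₁₀(0.06) = 0.09775
H(P,Q) = 0.4195 dits.

0.4195 dits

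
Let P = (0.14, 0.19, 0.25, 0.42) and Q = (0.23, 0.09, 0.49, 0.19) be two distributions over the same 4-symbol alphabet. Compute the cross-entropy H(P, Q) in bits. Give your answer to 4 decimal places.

H(P,Q) = −Σ p·log₂ q.
  −0.14·log₂(0.23) = 0.29684
  −0.19·log₂(0.09) = 0.66005
  −0.25·log₂(0.49) = 0.25729
  −0.42·log₂(0.19) = 1.00629
H(P,Q) = 2.2205 bits.

2.2205 bits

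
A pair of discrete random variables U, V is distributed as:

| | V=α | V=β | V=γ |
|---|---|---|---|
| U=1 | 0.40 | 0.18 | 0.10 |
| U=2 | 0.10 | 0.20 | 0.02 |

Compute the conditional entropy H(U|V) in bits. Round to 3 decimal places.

Chain rule: H(U|V) = H(U,V) − H(V).
Marginals: p(U) = (0.6800, 0.3200), p(V) = (0.5000, 0.3800, 0.1200).
H(U,V) = 2.2157 bits; H(V) = 1.3975 bits.
H(U|V) = 2.2157 − 1.3975 = 0.818 bits.

0.818 bits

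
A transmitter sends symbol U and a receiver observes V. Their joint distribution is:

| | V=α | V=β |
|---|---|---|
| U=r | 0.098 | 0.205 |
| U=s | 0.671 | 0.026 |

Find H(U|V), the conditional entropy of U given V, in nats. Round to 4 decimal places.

Marginals: p(U) = (0.3030, 0.6970), p(V) = (0.7690, 0.2310).
H(U|V) = Σ p(V) · H(U|V=·).
  V=α: p=0.7690, H(U|V=α) = 0.3815
  V=β: p=0.2310, H(U|V=β) = 0.3518
Weighted sum = 0.3746 nats.

0.3746 nats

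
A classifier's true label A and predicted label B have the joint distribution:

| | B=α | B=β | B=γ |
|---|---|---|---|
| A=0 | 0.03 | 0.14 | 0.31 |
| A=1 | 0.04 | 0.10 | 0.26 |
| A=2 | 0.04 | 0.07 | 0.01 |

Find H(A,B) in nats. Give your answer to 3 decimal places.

1.814 nats

H(A,B) = −Σ p(x,y)·ln p(x,y) over all 9 cells.
  cell (0,α): −0.03·ln0.03 = 0.1052
  cell (0,β): −0.14·ln0.14 = 0.2753
  cell (0,γ): −0.31·ln0.31 = 0.3631
  cell (1,α): −0.04·ln0.04 = 0.1288
  cell (1,β): −0.10·ln0.10 = 0.2303
  cell (1,γ): −0.26·ln0.26 = 0.3502
  cell (2,α): −0.04·ln0.04 = 0.1288
  cell (2,β): −0.07·ln0.07 = 0.1861
  cell (2,γ): −0.01·ln0.01 = 0.0461
Sum = 1.814 nats.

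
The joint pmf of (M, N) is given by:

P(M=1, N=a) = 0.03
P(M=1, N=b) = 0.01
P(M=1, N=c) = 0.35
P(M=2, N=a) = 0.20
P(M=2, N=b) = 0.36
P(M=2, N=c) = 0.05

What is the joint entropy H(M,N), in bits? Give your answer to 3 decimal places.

H(M,N) = −Σ p(x,y)·log₂ p(x,y) over all 6 cells.
  cell (1,a): −0.03·log₂0.03 = 0.1518
  cell (1,b): −0.01·log₂0.01 = 0.0664
  cell (1,c): −0.35·log₂0.35 = 0.5301
  cell (2,a): −0.20·log₂0.20 = 0.4644
  cell (2,b): −0.36·log₂0.36 = 0.5306
  cell (2,c): −0.05·log₂0.05 = 0.2161
Sum = 1.959 bits.

1.959 bits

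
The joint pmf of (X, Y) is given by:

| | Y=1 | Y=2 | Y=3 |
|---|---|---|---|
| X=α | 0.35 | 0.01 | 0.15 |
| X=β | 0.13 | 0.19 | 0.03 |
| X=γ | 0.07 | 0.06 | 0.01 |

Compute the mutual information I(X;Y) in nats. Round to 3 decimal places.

Marginals: p(X) = (0.5100, 0.3500, 0.1400), p(Y) = (0.5500, 0.2600, 0.1900).
I(X;Y) = Σ p(x,y)·ln[p(x,y)/(p(x)p(y))].
  (α,1): 0.35·ln(1.2478) = 0.0775
  (α,2): 0.01·ln(0.0754) = -0.0258
  (α,3): 0.15·ln(1.5480) = 0.0655
  (β,1): 0.13·ln(0.6753) = -0.0510
  (β,2): 0.19·ln(2.0879) = 0.1399
  (β,3): 0.03·ln(0.4511) = -0.0239
  (γ,1): 0.07·ln(0.9091) = -0.0067
  (γ,2): 0.06·ln(1.6484) = 0.0300
  (γ,3): 0.01·ln(0.3759) = -0.0098
Sum = 0.196 nats.

0.196 nats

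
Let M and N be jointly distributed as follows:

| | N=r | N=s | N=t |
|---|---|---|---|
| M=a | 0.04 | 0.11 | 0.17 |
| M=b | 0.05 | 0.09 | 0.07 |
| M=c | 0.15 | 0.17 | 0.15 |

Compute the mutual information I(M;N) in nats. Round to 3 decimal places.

0.029 nats

Marginals: p(M) = (0.3200, 0.2100, 0.4700), p(N) = (0.2400, 0.3700, 0.3900).
I(M;N) = Σ p(x,y)·ln[p(x,y)/(p(x)p(y))].
  (a,r): 0.04·ln(0.5208) = -0.0261
  (a,s): 0.11·ln(0.9291) = -0.0081
  (a,t): 0.17·ln(1.3622) = 0.0525
  (b,r): 0.05·ln(0.9921) = -0.0004
  (b,s): 0.09·ln(1.1583) = 0.0132
  (b,t): 0.07·ln(0.8547) = -0.0110
  (c,r): 0.15·ln(1.3298) = 0.0428
  (c,s): 0.17·ln(0.9776) = -0.0039
  (c,t): 0.15·ln(0.8183) = -0.0301
Sum = 0.029 nats.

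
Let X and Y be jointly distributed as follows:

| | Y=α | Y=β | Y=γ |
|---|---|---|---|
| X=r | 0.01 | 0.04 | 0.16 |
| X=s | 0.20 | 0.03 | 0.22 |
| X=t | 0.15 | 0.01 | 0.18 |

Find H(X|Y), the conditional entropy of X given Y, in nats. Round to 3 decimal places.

Marginals: p(X) = (0.2100, 0.4500, 0.3400), p(Y) = (0.3600, 0.0800, 0.5600).
H(X|Y) = Σ p(Y) · H(X|Y=·).
  Y=α: p=0.3600, H(X|Y=α) = 0.7909
  Y=β: p=0.0800, H(X|Y=β) = 0.9743
  Y=γ: p=0.5600, H(X|Y=γ) = 1.0898
Weighted sum = 0.973 nats.

0.973 nats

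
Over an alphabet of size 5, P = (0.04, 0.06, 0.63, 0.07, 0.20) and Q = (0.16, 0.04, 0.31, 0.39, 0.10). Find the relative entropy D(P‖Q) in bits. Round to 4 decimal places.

D(P‖Q) = Σ p·log₂(p/q).
  0.04·log₂(0.04/0.16) = -0.08000
  0.06·log₂(0.06/0.04) = 0.03510
  0.63·log₂(0.63/0.31) = 0.64454
  0.07·log₂(0.07/0.39) = -0.17346
  0.20·log₂(0.20/0.10) = 0.20000
D(P‖Q) = 0.6262 bits.

0.6262 bits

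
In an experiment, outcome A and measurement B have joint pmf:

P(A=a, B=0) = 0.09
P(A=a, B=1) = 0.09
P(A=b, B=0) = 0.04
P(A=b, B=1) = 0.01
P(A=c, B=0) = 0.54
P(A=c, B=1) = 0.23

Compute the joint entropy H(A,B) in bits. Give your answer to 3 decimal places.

1.845 bits

H(A,B) = −Σ p(x,y)·log₂ p(x,y) over all 6 cells.
  cell (a,0): −0.09·log₂0.09 = 0.3127
  cell (a,1): −0.09·log₂0.09 = 0.3127
  cell (b,0): −0.04·log₂0.04 = 0.1858
  cell (b,1): −0.01·log₂0.01 = 0.0664
  cell (c,0): −0.54·log₂0.54 = 0.4800
  cell (c,1): −0.23·log₂0.23 = 0.4877
Sum = 1.845 bits.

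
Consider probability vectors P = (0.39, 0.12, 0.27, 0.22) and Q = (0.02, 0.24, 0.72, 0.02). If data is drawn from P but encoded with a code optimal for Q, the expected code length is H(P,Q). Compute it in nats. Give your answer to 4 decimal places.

2.6463 nats

H(P,Q) = −Σ p·ln q.
  −0.39·ln(0.02) = 1.52569
  −0.12·ln(0.24) = 0.17125
  −0.27·ln(0.72) = 0.08870
  −0.22·ln(0.02) = 0.86065
H(P,Q) = 2.6463 nats.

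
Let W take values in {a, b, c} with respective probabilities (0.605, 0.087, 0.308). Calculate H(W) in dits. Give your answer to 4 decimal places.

0.3818 dits

H(W) = −Σ p·log₁₀ p.
  −(0.605)·log₁₀(0.605) = 0.13204
  −(0.087)·log₁₀(0.087) = 0.09226
  −(0.308)·log₁₀(0.308) = 0.15753
Sum: 0.13204 + 0.09226 + 0.15753 = 0.3818 dits.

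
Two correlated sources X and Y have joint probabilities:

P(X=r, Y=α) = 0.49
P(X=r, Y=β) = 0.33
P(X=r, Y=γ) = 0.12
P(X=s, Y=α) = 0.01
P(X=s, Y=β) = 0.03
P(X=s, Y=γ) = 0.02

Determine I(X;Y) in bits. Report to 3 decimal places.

Marginals: p(X) = (0.9400, 0.0600), p(Y) = (0.5000, 0.3600, 0.1400).
I(X;Y) = H(X) + H(Y) − H(X,Y).
H(X) = 0.3274, H(Y) = 1.4277, H(X,Y) = 1.7303.
I(X;Y) = 0.3274 + 1.4277 − 1.7303 = 0.025 bits.

0.025 bits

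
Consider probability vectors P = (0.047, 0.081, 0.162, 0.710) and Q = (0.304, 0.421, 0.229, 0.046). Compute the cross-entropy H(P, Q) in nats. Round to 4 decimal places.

H(P,Q) = −Σ p·ln q.
  −0.047·ln(0.304) = 0.05596
  −0.081·ln(0.421) = 0.07007
  −0.162·ln(0.229) = 0.23879
  −0.710·ln(0.046) = 2.18617
H(P,Q) = 2.5510 nats.

2.5510 nats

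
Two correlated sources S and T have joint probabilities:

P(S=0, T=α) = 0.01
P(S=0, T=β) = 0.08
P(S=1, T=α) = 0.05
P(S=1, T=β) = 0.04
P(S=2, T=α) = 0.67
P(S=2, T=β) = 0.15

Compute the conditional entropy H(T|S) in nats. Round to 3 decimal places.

Chain rule: H(T|S) = H(S,T) − H(S).
Marginals: p(S) = (0.0900, 0.0900, 0.8200), p(T) = (0.7300, 0.2700).
H(S,T) = 1.0795 nats; H(S) = 0.5962 nats.
H(T|S) = 1.0795 − 0.5962 = 0.483 nats.

0.483 nats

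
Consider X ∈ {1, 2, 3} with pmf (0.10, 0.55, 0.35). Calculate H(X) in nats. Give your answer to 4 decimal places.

H(X) = −Σ p·ln p.
  −(0.10)·ln(0.10) = 0.23026
  −(0.55)·ln(0.55) = 0.32881
  −(0.35)·ln(0.35) = 0.36744
Sum: 0.23026 + 0.32881 + 0.36744 = 0.9265 nats.

0.9265 nats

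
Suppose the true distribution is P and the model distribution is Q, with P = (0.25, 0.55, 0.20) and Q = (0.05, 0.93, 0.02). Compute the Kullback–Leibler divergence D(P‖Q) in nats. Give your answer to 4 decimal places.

D(P‖Q) = Σ p·ln(p/q).
  0.25·ln(0.25/0.05) = 0.40236
  0.55·ln(0.55/0.93) = -0.28890
  0.20·ln(0.20/0.02) = 0.46052
D(P‖Q) = 0.5740 nats.

0.5740 nats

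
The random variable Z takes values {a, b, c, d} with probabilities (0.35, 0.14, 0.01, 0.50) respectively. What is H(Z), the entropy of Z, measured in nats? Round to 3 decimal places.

H(Z) = −Σ p·ln p.
  −(0.35)·ln(0.35) = 0.3674
  −(0.14)·ln(0.14) = 0.2753
  −(0.01)·ln(0.01) = 0.0461
  −(0.50)·ln(0.50) = 0.3466
Sum: 0.3674 + 0.2753 + 0.0461 + 0.3466 = 1.035 nats.

1.035 nats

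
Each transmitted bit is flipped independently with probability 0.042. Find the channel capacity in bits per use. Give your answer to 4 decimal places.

Binary symmetric channel: C = 1 − h₂(ε) where h₂ is the binary entropy function.
h₂(0.042) = −0.042·log₂0.042 − 0.958·log₂0.958 = 0.2514.
C = 1 − 0.2514 = 0.7486 bits per channel use.

0.7486 bits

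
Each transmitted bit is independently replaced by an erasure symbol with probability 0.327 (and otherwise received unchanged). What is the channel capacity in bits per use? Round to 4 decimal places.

0.6730 bits

Binary erasure channel: capacity C = 1 − ε.
C = 1 − 0.327 = 0.6730 bits per channel use.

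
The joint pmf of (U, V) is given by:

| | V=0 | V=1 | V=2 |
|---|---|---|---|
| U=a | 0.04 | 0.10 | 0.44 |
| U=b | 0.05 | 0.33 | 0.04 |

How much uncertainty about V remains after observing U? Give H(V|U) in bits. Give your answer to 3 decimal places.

Marginals: p(U) = (0.5800, 0.4200), p(V) = (0.0900, 0.4300, 0.4800).
H(V|U) = Σ p(U) · H(V|U=·).
  U=a: p=0.5800, H(V|U=a) = 1.0057
  U=b: p=0.4200, H(V|U=b) = 0.9620
Weighted sum = 0.987 bits.

0.987 bits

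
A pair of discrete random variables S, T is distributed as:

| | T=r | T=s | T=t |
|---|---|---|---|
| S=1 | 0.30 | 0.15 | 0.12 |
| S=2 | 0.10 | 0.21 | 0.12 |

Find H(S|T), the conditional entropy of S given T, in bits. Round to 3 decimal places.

Marginals: p(S) = (0.5700, 0.4300), p(T) = (0.4000, 0.3600, 0.2400).
H(S|T) = Σ p(T) · H(S|T=·).
  T=r: p=0.4000, H(S|T=r) = 0.8113
  T=s: p=0.3600, H(S|T=s) = 0.9799
  T=t: p=0.2400, H(S|T=t) = 1.0000
Weighted sum = 0.917 bits.

0.917 bits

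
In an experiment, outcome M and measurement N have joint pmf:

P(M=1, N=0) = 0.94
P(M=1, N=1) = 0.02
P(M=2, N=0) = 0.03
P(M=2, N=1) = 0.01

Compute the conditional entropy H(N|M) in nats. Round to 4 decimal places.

Marginals: p(M) = (0.9600, 0.0400), p(N) = (0.9700, 0.0300).
H(N|M) = Σ p(M) · H(N|M=·).
  M=1: p=0.9600, H(N|M=1) = 0.1013
  M=2: p=0.0400, H(N|M=2) = 0.5623
Weighted sum = 0.1197 nats.

0.1197 nats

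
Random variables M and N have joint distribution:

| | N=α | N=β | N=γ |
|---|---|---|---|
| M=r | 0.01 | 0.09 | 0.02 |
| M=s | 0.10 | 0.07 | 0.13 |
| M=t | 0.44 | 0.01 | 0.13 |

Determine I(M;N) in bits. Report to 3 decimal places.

Marginals: p(M) = (0.1200, 0.3000, 0.5800), p(N) = (0.5500, 0.1700, 0.2800).
I(M;N) = Σ p(x,y)·log₂[p(x,y)/(p(x)p(y))].
  (r,α): 0.01·log₂(0.1515) = -0.0272
  (r,β): 0.09·log₂(4.4118) = 0.1927
  (r,γ): 0.02·log₂(0.5952) = -0.0150
  (s,α): 0.10·log₂(0.6061) = -0.0722
  (s,β): 0.07·log₂(1.3725) = 0.0320
  (s,γ): 0.13·log₂(1.5476) = 0.0819
  (t,α): 0.44·log₂(1.3793) = 0.2041
  (t,β): 0.01·log₂(0.1014) = -0.0330
  (t,γ): 0.13·log₂(0.8005) = -0.0417
Sum = 0.322 bits.

0.322 bits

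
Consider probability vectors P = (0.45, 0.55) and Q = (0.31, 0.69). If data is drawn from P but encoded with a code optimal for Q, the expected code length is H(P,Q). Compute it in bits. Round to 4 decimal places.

1.0548 bits

H(P,Q) = −Σ p·log₂ q.
  −0.45·log₂(0.31) = 0.76035
  −0.55·log₂(0.69) = 0.29443
H(P,Q) = 1.0548 bits.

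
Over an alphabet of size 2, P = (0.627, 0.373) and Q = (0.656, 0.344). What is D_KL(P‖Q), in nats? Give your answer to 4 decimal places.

0.0018 nats

D(P‖Q) = Σ p·ln(p/q).
  0.627·ln(0.627/0.656) = -0.02835
  0.373·ln(0.373/0.344) = 0.03019
D(P‖Q) = 0.0018 nats.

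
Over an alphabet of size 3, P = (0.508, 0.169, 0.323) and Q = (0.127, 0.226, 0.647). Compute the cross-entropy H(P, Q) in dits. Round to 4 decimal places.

H(P,Q) = −Σ p·log₁₀ q.
  −0.508·log₁₀(0.127) = 0.45527
  −0.169·log₁₀(0.226) = 0.10916
  −0.323·log₁₀(0.647) = 0.06108
H(P,Q) = 0.6255 dits.

0.6255 dits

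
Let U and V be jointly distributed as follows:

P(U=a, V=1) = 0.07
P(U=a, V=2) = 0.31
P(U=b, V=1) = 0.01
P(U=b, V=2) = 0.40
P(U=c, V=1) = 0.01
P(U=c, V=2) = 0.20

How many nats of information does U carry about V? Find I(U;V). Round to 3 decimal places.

Marginals: p(U) = (0.3800, 0.4100, 0.2100), p(V) = (0.0900, 0.9100).
I(U;V) = H(U) + H(V) − H(U,V).
H(U) = 1.0610, H(V) = 0.3025, H(U,V) = 1.3297.
I(U;V) = 1.0610 + 0.3025 − 1.3297 = 0.034 nats.

0.034 nats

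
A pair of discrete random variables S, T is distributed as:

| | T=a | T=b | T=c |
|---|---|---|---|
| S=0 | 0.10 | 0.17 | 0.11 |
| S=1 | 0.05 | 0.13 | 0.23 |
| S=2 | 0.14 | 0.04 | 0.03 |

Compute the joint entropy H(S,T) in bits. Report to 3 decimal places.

H(S,T) = −Σ p(x,y)·log₂ p(x,y) over all 9 cells.
  cell (0,a): −0.10·log₂0.10 = 0.3322
  cell (0,b): −0.17·log₂0.17 = 0.4346
  cell (0,c): −0.11·log₂0.11 = 0.3503
  cell (1,a): −0.05·log₂0.05 = 0.2161
  cell (1,b): −0.13·log₂0.13 = 0.3826
  cell (1,c): −0.23·log₂0.23 = 0.4877
  cell (2,a): −0.14·log₂0.14 = 0.3971
  cell (2,b): −0.04·log₂0.04 = 0.1858
  cell (2,c): −0.03·log₂0.03 = 0.1518
Sum = 2.938 bits.

2.938 bits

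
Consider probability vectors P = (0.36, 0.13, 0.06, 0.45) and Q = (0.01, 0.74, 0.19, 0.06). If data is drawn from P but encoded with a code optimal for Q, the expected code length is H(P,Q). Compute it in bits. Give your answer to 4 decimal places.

4.4185 bits

H(P,Q) = −Σ p·log₂ q.
  −0.36·log₂(0.01) = 2.39179
  −0.13·log₂(0.74) = 0.05647
  −0.06·log₂(0.19) = 0.14376
  −0.45·log₂(0.06) = 1.82650
H(P,Q) = 4.4185 bits.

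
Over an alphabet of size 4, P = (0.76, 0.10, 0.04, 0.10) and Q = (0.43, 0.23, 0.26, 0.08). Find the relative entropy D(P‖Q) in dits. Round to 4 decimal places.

0.1290 dits

D(P‖Q) = Σ p·log₁₀(p/q).
  0.76·log₁₀(0.76/0.43) = 0.18798
  0.10·log₁₀(0.10/0.23) = -0.03617
  0.04·log₁₀(0.04/0.26) = -0.03252
  0.10·log₁₀(0.10/0.08) = 0.00969
D(P‖Q) = 0.1290 dits.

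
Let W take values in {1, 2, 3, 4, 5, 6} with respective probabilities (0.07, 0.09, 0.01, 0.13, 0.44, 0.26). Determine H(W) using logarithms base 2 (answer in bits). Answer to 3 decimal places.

H(W) = −Σ p·log₂ p.
  −(0.07)·log₂(0.07) = 0.2686
  −(0.09)·log₂(0.09) = 0.3127
  −(0.01)·log₂(0.01) = 0.0664
  −(0.13)·log₂(0.13) = 0.3826
  −(0.44)·log₂(0.44) = 0.5211
  −(0.26)·log₂(0.26) = 0.5053
Sum: 0.2686 + 0.3127 + 0.0664 + 0.3826 + 0.5211 + 0.5053 = 2.057 bits.

2.057 bits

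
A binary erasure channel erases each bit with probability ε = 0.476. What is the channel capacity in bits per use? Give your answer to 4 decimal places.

Binary erasure channel: capacity C = 1 − ε.
C = 1 − 0.476 = 0.5240 bits per channel use.

0.5240 bits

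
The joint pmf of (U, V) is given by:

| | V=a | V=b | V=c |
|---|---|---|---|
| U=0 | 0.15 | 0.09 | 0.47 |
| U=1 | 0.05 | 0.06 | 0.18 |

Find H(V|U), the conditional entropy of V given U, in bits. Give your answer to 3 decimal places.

1.271 bits

Chain rule: H(V|U) = H(U,V) − H(U).
Marginals: p(U) = (0.7100, 0.2900), p(V) = (0.2000, 0.1500, 0.6500).
H(U,V) = 2.1401 bits; H(U) = 0.8687 bits.
H(V|U) = 2.1401 − 0.8687 = 1.271 bits.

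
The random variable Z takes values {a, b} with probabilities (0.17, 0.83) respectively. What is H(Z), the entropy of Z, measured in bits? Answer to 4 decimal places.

H(Z) = −Σ p·log₂ p.
  −(0.17)·log₂(0.17) = 0.43459
  −(0.83)·log₂(0.83) = 0.22312
Sum: 0.43459 + 0.22312 = 0.6577 bits.

0.6577 bits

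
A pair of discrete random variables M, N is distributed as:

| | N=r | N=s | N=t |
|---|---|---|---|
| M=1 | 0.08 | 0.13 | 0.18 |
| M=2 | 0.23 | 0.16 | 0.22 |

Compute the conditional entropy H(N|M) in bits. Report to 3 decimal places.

Marginals: p(M) = (0.3900, 0.6100), p(N) = (0.3100, 0.2900, 0.4000).
H(N|M) = Σ p(M) · H(N|M=·).
  M=1: p=0.3900, H(N|M=1) = 1.5120
  M=2: p=0.6100, H(N|M=2) = 1.5676
Weighted sum = 1.546 bits.

1.546 bits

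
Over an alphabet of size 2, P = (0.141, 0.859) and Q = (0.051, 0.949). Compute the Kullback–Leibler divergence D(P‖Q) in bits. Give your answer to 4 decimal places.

0.0834 bits

D(P‖Q) = Σ p·log₂(p/q).
  0.141·log₂(0.141/0.051) = 0.20686
  0.859·log₂(0.859/0.949) = -0.12348
D(P‖Q) = 0.0834 bits.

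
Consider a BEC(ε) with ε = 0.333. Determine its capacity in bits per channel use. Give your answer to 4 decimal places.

0.6670 bits

Binary erasure channel: capacity C = 1 − ε.
C = 1 − 0.333 = 0.6670 bits per channel use.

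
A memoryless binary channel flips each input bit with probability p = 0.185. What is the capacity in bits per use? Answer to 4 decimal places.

Binary symmetric channel: C = 1 − h₂(ε) where h₂ is the binary entropy function.
h₂(0.185) = −0.185·log₂0.185 − 0.815·log₂0.815 = 0.6909.
C = 1 − 0.6909 = 0.3091 bits per channel use.

0.3091 bits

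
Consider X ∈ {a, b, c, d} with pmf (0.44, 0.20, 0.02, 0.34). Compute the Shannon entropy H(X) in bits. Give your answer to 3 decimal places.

H(X) = −Σ p·log₂ p.
  −(0.44)·log₂(0.44) = 0.5211
  −(0.20)·log₂(0.20) = 0.4644
  −(0.02)·log₂(0.02) = 0.1129
  −(0.34)·log₂(0.34) = 0.5292
Sum: 0.5211 + 0.4644 + 0.1129 + 0.5292 = 1.628 bits.

1.628 bits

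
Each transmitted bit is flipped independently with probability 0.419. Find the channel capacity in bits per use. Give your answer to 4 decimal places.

Binary symmetric channel: C = 1 − h₂(ε) where h₂ is the binary entropy function.
h₂(0.419) = −0.419·log₂0.419 − 0.581·log₂0.581 = 0.9810.
C = 1 − 0.9810 = 0.0190 bits per channel use.

0.0190 bits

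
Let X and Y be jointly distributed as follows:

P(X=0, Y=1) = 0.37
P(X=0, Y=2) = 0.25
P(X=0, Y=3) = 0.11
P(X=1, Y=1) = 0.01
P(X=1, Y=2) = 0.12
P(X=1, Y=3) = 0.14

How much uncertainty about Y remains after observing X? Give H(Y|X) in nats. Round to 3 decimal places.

0.950 nats

Marginals: p(X) = (0.7300, 0.2700), p(Y) = (0.3800, 0.3700, 0.2500).
H(Y|X) = Σ p(X) · H(Y|X=·).
  X=0: p=0.7300, H(Y|X=0) = 0.9966
  X=1: p=0.2700, H(Y|X=1) = 0.8230
Weighted sum = 0.950 nats.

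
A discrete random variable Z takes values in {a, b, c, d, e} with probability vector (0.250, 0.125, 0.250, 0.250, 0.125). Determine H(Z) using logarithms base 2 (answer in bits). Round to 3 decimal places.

H(Z) = −Σ p·log₂ p.
  −(0.250)·log₂(0.250) = 0.5000
  −(0.125)·log₂(0.125) = 0.3750
  −(0.250)·log₂(0.250) = 0.5000
  −(0.250)·log₂(0.250) = 0.5000
  −(0.125)·log₂(0.125) = 0.3750
Sum: 0.5000 + 0.3750 + 0.5000 + 0.5000 + 0.3750 = 2.250 bits.

2.250 bits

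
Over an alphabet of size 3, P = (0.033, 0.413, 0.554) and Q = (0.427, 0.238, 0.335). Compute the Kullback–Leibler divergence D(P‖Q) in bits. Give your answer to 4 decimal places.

D(P‖Q) = Σ p·log₂(p/q).
  0.033·log₂(0.033/0.427) = -0.12189
  0.413·log₂(0.413/0.238) = 0.32841
  0.554·log₂(0.554/0.335) = 0.40205
D(P‖Q) = 0.6086 bits.

0.6086 bits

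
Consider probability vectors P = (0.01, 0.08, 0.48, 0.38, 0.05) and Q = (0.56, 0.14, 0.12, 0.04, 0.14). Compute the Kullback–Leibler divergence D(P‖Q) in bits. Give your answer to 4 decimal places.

1.9973 bits

D(P‖Q) = Σ p·log₂(p/q).
  0.01·log₂(0.01/0.56) = -0.05807
  0.08·log₂(0.08/0.14) = -0.06459
  0.48·log₂(0.48/0.12) = 0.96000
  0.38·log₂(0.38/0.04) = 1.23421
  0.05·log₂(0.05/0.14) = -0.07427
D(P‖Q) = 1.9973 bits.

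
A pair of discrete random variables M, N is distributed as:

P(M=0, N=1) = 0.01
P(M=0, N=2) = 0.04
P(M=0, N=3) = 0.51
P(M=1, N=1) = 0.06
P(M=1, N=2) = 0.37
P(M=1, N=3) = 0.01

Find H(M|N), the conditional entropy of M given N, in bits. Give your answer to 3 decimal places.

Marginals: p(M) = (0.5600, 0.4400), p(N) = (0.0700, 0.4100, 0.5200).
H(M|N) = Σ p(N) · H(M|N=·).
  N=1: p=0.0700, H(M|N=1) = 0.5917
  N=2: p=0.4100, H(M|N=2) = 0.4612
  N=3: p=0.5200, H(M|N=3) = 0.1371
Weighted sum = 0.302 bits.

0.302 bits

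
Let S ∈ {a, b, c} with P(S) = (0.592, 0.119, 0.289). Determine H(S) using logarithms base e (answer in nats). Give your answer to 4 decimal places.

H(S) = −Σ p·ln p.
  −(0.592)·ln(0.592) = 0.31036
  −(0.119)·ln(0.119) = 0.25331
  −(0.289)·ln(0.289) = 0.35874
Sum: 0.31036 + 0.25331 + 0.35874 = 0.9224 nats.

0.9224 nats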